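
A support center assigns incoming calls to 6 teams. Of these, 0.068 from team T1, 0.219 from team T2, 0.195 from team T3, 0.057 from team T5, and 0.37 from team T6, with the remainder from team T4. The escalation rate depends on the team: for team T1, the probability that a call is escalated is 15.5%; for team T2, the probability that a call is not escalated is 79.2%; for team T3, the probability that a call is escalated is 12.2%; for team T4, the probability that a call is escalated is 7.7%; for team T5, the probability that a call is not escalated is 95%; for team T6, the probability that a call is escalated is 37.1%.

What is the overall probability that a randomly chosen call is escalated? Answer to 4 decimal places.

P(T4) = 1 − (0.068 + 0.219 + 0.195 + 0.057 + 0.37) = 0.091.
P(E|T2) = 1 − 0.792 = 0.208.
P(E|T5) = 1 − 0.95 = 0.05.
Summing over the partition,
P(E) = P(E|T1)·P(T1) + P(E|T2)·P(T2) + P(E|T3)·P(T3) + P(E|T4)·P(T4) + P(E|T5)·P(T5) + P(E|T6)·P(T6)
      = 0.155·0.068 + 0.208·0.219 + 0.122·0.195 + 0.077·0.091 + 0.05·0.057 + 0.371·0.37
      = 0.01054 + 0.045552 + 0.02379 + 0.007007 + 0.00285 + 0.13727 = 0.227009

0.2270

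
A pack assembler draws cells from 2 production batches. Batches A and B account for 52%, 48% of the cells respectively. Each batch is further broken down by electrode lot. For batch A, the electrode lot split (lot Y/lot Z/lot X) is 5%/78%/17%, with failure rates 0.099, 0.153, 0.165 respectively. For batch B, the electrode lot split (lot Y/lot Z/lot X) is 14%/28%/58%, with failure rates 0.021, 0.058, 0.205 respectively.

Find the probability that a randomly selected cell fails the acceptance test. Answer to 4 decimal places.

P(F) ≈ 0.1455

P(F|A) = 0.05·0.099 + 0.78·0.153 + 0.17·0.165 = 0.00495 + 0.11934 + 0.02805 = 0.15234
P(F|B) = 0.14·0.021 + 0.28·0.058 + 0.58·0.205 = 0.00294 + 0.01624 + 0.1189 = 0.13808
Then overall,
P(F) = 0.52·0.15234 + 0.48·0.13808
      = 0.0792168 + 0.0662784 = 0.1454952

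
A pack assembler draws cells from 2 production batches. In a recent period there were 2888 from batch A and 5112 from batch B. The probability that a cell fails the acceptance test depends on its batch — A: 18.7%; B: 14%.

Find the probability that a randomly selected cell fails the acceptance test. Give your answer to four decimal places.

Total: 2888 + 5112 = 8000.
P(A) = 2888/8000 = 0.361. P(B) = 5112/8000 = 0.639.
P(F) = P(F|A)·P(A) + P(F|B)·P(B)
      = 0.187·0.361 + 0.14·0.639
      = 0.067507 + 0.08946 = 0.156967

P(F) ≈ 0.1570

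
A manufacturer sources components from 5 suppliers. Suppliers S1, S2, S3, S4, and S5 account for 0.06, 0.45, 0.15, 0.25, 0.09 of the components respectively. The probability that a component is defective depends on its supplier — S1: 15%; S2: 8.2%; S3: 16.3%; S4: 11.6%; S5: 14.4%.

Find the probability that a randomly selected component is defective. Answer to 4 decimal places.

P(D) ≈ 0.1123

Summing over the partition,
P(D) = P(D|S1)·P(S1) + P(D|S2)·P(S2) + P(D|S3)·P(S3) + P(D|S4)·P(S4) + P(D|S5)·P(S5)
      = 0.15·0.06 + 0.082·0.45 + 0.163·0.15 + 0.116·0.25 + 0.144·0.09
      = 0.009 + 0.0369 + 0.02445 + 0.029 + 0.01296 = 0.11231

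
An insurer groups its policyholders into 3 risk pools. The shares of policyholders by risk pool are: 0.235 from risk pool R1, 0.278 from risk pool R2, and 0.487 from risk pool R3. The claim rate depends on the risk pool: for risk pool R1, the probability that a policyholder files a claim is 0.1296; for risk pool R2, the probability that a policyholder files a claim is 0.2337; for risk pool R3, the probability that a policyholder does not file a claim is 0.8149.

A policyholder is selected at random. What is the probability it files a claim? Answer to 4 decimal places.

P(C) ≈ 0.1856

P(C|R3) = 1 − 0.8149 = 0.1851.
P(C) = P(C|R1)·P(R1) + P(C|R2)·P(R2) + P(C|R3)·P(R3)
      = 0.1296·0.235 + 0.2337·0.278 + 0.1851·0.487
      = 0.030456 + 0.0649686 + 0.0901437 = 0.1855683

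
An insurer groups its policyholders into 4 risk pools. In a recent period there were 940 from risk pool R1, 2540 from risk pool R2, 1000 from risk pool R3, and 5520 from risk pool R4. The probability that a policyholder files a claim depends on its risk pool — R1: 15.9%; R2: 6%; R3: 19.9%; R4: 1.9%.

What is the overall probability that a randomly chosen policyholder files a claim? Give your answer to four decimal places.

P(C) ≈ 0.0606

Total: 940 + 2540 + 1000 + 5520 = 10000.
P(R1) = 940/10000 = 0.094. P(R2) = 2540/10000 = 0.254. P(R3) = 1000/10000 = 0.1. P(R4) = 5520/10000 = 0.552.
Summing over the partition,
P(C) = P(C|R1)·P(R1) + P(C|R2)·P(R2) + P(C|R3)·P(R3) + P(C|R4)·P(R4)
      = 0.159·0.094 + 0.06·0.254 + 0.199·0.1 + 0.019·0.552
      = 0.014946 + 0.01524 + 0.0199 + 0.010488 = 0.060574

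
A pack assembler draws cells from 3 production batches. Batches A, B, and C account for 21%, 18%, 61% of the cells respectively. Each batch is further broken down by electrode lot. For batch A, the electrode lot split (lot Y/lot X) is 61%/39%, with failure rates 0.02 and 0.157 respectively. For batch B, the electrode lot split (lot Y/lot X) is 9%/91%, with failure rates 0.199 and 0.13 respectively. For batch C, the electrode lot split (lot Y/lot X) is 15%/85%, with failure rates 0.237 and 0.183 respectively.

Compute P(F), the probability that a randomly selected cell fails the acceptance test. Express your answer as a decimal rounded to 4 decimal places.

P(F) ≈ 0.1565

P(F|A) = 0.61·0.02 + 0.39·0.157 = 0.0122 + 0.06123 = 0.07343
P(F|B) = 0.09·0.199 + 0.91·0.13 = 0.01791 + 0.1183 = 0.13621
P(F|C) = 0.15·0.237 + 0.85·0.183 = 0.03555 + 0.15555 = 0.1911
By total probability over the outer partition,
P(F) = 0.21·0.07343 + 0.18·0.13621 + 0.61·0.1911
      = 0.0154203 + 0.0245178 + 0.116571 = 0.1565091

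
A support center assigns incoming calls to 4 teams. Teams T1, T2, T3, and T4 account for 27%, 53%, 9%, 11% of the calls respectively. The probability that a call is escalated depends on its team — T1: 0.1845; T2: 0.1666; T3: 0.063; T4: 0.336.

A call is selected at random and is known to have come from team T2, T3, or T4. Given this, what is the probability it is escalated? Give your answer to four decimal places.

Let S = {T2, T3, T4}.
P(S) = 0.53 + 0.09 + 0.11 = 0.73.
P(E ∩ S) = 0.1666·0.53 + 0.063·0.09 + 0.336·0.11 = 0.088298 + 0.00567 + 0.03696 = 0.130928.
P(E | S) = 0.130928 / 0.73 = 0.179353…

0.1794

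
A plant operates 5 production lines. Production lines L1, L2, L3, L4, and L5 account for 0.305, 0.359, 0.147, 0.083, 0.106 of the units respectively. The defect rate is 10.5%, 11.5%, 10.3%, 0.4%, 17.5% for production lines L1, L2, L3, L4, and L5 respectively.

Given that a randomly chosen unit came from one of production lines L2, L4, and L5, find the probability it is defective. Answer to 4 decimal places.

P(D|S) ≈ 0.1098

Let S = {L2, L4, L5}.
P(S) = 0.359 + 0.083 + 0.106 = 0.548.
P(D ∩ S) = 0.115·0.359 + 0.004·0.083 + 0.175·0.106 = 0.041285 + 0.000332 + 0.01855 = 0.060167.
P(D | S) = 0.060167 / 0.548 = 0.109794…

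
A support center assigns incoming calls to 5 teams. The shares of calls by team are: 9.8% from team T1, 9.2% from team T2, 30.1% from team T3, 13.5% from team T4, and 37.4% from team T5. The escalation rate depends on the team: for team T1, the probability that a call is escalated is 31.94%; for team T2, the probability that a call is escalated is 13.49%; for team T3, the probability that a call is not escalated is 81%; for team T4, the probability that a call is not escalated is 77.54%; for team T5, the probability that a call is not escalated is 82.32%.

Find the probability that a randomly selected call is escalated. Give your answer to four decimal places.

P(E|T3) = 1 − 0.81 = 0.19.
P(E|T4) = 1 − 0.7754 = 0.2246.
P(E|T5) = 1 − 0.8232 = 0.1768.
P(E) = P(E|T1)·P(T1) + P(E|T2)·P(T2) + P(E|T3)·P(T3) + P(E|T4)·P(T4) + P(E|T5)·P(T5)
      = 0.3194·0.098 + 0.1349·0.092 + 0.19·0.301 + 0.2246·0.135 + 0.1768·0.374
      = 0.0313012 + 0.0124108 + 0.05719 + 0.030321 + 0.0661232 = 0.1973462

P(E) ≈ 0.1973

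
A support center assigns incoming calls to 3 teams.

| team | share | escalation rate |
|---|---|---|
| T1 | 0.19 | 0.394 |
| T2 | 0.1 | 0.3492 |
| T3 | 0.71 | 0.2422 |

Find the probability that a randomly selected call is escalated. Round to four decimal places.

P(E) = P(E|T1)·P(T1) + P(E|T2)·P(T2) + P(E|T3)·P(T3)
      = 0.394·0.19 + 0.3492·0.1 + 0.2422·0.71
      = 0.07486 + 0.03492 + 0.171962 = 0.281742

0.2817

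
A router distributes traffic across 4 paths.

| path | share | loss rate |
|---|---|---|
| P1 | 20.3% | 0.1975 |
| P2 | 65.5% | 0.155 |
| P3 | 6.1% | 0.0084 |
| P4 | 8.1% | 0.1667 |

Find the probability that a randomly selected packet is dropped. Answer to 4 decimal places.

P(L) ≈ 0.1556

P(L) = P(L|P1)·P(P1) + P(L|P2)·P(P2) + P(L|P3)·P(P3) + P(L|P4)·P(P4)
      = 0.1975·0.203 + 0.155·0.655 + 0.0084·0.061 + 0.1667·0.081
      = 0.0400925 + 0.101525 + 0.0005124 + 0.0135027 = 0.1556326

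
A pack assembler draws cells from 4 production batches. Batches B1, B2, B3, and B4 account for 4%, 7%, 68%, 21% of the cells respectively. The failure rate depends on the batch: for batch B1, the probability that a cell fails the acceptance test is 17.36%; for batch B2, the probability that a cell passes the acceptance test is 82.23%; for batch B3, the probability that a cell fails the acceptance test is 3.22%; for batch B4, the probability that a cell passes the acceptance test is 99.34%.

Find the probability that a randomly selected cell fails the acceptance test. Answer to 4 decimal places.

P(F|B2) = 1 − 0.8223 = 0.1777.
P(F|B4) = 1 − 0.9934 = 0.0066.
P(F) = P(F|B1)·P(B1) + P(F|B2)·P(B2) + P(F|B3)·P(B3) + P(F|B4)·P(B4)
      = 0.1736·0.04 + 0.1777·0.07 + 0.0322·0.68 + 0.0066·0.21
      = 0.006944 + 0.012439 + 0.021896 + 0.001386 = 0.042665

P(F) ≈ 0.0427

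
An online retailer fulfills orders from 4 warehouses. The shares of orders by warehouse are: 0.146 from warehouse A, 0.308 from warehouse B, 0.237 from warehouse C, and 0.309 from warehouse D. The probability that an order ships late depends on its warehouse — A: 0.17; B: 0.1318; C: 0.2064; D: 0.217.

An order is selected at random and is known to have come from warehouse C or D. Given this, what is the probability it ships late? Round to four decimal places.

P(L|S) ≈ 0.2124

Let S = {C, D}.
P(S) = 0.237 + 0.309 = 0.546.
P(L ∩ S) = 0.2064·0.237 + 0.217·0.309 = 0.0489168 + 0.067053 = 0.1159698.
P(L | S) = 0.1159698 / 0.546 = 0.212399…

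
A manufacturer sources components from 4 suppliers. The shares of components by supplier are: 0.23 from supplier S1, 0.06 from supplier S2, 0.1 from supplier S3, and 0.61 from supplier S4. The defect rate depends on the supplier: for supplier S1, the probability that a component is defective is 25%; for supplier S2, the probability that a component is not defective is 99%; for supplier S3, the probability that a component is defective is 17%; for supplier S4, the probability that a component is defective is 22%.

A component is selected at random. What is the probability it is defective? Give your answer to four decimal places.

0.2093

P(D|S2) = 1 − 0.99 = 0.01.
Summing over the partition,
P(D) = P(D|S1)·P(S1) + P(D|S2)·P(S2) + P(D|S3)·P(S3) + P(D|S4)·P(S4)
      = 0.25·0.23 + 0.01·0.06 + 0.17·0.1 + 0.22·0.61
      = 0.0575 + 0.0006 + 0.017 + 0.1342 = 0.2093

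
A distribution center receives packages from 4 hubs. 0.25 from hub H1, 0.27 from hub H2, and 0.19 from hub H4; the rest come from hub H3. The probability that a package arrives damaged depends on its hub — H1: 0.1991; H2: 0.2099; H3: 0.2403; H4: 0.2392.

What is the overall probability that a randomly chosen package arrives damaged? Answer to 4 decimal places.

P(H3) = 1 − (0.25 + 0.27 + 0.19) = 0.29.
P(D) = P(D|H1)·P(H1) + P(D|H2)·P(H2) + P(D|H3)·P(H3) + P(D|H4)·P(H4)
      = 0.1991·0.25 + 0.2099·0.27 + 0.2403·0.29 + 0.2392·0.19
      = 0.049775 + 0.056673 + 0.069687 + 0.045448 = 0.221583

0.2216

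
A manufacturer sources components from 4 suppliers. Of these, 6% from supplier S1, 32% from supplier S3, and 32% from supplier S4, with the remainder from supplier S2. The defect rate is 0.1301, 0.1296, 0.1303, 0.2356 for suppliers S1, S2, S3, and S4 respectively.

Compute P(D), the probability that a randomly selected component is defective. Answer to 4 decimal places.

0.1638

P(S2) = 1 − (0.06 + 0.32 + 0.32) = 0.3.
P(D) = P(D|S1)·P(S1) + P(D|S2)·P(S2) + P(D|S3)·P(S3) + P(D|S4)·P(S4)
      = 0.1301·0.06 + 0.1296·0.3 + 0.1303·0.32 + 0.2356·0.32
      = 0.007806 + 0.03888 + 0.041696 + 0.075392 = 0.163774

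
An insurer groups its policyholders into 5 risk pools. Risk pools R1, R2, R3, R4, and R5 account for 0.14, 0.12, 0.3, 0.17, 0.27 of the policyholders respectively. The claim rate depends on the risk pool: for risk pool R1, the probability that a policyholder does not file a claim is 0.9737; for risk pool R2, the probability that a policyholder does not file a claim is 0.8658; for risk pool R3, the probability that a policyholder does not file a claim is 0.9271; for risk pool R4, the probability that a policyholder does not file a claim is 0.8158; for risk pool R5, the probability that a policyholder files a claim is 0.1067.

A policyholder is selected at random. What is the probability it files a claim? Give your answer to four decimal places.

P(C|R1) = 1 − 0.9737 = 0.0263.
P(C|R2) = 1 − 0.8658 = 0.1342.
P(C|R3) = 1 − 0.9271 = 0.0729.
P(C|R4) = 1 − 0.8158 = 0.1842.
By the law of total probability,
P(C) = P(C|R1)·P(R1) + P(C|R2)·P(R2) + P(C|R3)·P(R3) + P(C|R4)·P(R4) + P(C|R5)·P(R5)
      = 0.0263·0.14 + 0.1342·0.12 + 0.0729·0.3 + 0.1842·0.17 + 0.1067·0.27
      = 0.003682 + 0.016104 + 0.02187 + 0.031314 + 0.028809 = 0.101779

0.1018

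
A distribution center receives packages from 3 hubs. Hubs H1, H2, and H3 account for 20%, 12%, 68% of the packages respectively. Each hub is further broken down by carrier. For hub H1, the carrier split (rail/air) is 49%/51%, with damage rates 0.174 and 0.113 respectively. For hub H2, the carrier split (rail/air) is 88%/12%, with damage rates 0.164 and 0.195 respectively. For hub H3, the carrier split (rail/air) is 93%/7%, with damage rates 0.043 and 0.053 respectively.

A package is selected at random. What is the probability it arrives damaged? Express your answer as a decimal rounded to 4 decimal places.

0.0784

P(D|H1) = 0.49·0.174 + 0.51·0.113 = 0.08526 + 0.05763 = 0.14289
P(D|H2) = 0.88·0.164 + 0.12·0.195 = 0.14432 + 0.0234 = 0.16772
P(D|H3) = 0.93·0.043 + 0.07·0.053 = 0.03999 + 0.00371 = 0.0437
By total probability over the outer partition,
P(D) = 0.2·0.14289 + 0.12·0.16772 + 0.68·0.0437
      = 0.028578 + 0.0201264 + 0.029716 = 0.0784204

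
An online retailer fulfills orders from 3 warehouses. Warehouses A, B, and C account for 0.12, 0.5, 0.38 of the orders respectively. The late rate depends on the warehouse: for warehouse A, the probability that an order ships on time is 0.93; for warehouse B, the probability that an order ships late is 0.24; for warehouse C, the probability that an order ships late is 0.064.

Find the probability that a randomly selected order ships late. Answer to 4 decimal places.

P(L|A) = 1 − 0.93 = 0.07.
By the law of total probability,
P(L) = P(L|A)·P(A) + P(L|B)·P(B) + P(L|C)·P(C)
      = 0.07·0.12 + 0.24·0.5 + 0.064·0.38
      = 0.0084 + 0.12 + 0.02432 = 0.15272

0.1527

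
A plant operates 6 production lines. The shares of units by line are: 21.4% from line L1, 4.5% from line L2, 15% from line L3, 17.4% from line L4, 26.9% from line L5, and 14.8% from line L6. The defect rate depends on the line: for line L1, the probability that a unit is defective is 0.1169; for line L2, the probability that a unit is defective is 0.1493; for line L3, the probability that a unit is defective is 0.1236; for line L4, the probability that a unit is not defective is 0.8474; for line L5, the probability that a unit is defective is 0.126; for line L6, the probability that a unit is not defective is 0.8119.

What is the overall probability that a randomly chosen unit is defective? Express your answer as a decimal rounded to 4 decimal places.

P(D|L4) = 1 − 0.8474 = 0.1526.
P(D|L6) = 1 − 0.8119 = 0.1881.
Using total probability over the partition,
P(D) = P(D|L1)·P(L1) + P(D|L2)·P(L2) + P(D|L3)·P(L3) + P(D|L4)·P(L4) + P(D|L5)·P(L5) + P(D|L6)·P(L6)
      = 0.1169·0.214 + 0.1493·0.045 + 0.1236·0.15 + 0.1526·0.174 + 0.126·0.269 + 0.1881·0.148
      = 0.0250166 + 0.0067185 + 0.01854 + 0.0265524 + 0.033894 + 0.0278388 = 0.1385603

0.1386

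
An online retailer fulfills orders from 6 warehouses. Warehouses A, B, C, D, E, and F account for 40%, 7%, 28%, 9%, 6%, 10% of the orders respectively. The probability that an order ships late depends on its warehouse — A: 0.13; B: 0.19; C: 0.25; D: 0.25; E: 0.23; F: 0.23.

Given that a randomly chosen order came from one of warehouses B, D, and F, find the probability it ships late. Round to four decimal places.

Let S = {B, D, F}.
P(S) = 0.07 + 0.09 + 0.1 = 0.26.
P(L ∩ S) = 0.19·0.07 + 0.25·0.09 + 0.23·0.1 = 0.0133 + 0.0225 + 0.023 = 0.0588.
P(L | S) = 0.0588 / 0.26 = 0.226154…

0.2262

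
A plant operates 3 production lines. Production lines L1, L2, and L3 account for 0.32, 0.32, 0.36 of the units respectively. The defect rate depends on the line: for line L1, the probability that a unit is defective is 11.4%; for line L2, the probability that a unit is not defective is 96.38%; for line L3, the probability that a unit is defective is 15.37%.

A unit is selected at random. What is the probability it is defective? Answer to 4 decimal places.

P(D|L2) = 1 − 0.9638 = 0.0362.
Summing over the partition,
P(D) = P(D|L1)·P(L1) + P(D|L2)·P(L2) + P(D|L3)·P(L3)
      = 0.114·0.32 + 0.0362·0.32 + 0.1537·0.36
      = 0.03648 + 0.011584 + 0.055332 = 0.103396

0.1034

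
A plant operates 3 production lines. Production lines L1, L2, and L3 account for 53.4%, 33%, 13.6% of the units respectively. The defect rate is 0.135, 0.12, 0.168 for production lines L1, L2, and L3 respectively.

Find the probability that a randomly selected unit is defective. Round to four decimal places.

P(D) ≈ 0.1345

Using total probability over the partition,
P(D) = P(D|L1)·P(L1) + P(D|L2)·P(L2) + P(D|L3)·P(L3)
      = 0.135·0.534 + 0.12·0.33 + 0.168·0.136
      = 0.07209 + 0.0396 + 0.022848 = 0.134538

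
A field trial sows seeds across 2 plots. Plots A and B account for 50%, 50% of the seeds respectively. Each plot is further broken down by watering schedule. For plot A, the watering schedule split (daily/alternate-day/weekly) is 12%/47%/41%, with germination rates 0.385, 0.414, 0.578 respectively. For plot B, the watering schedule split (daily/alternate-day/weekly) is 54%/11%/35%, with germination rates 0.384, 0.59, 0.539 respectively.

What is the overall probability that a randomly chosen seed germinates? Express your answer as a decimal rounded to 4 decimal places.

P(G) ≈ 0.4693

P(G|A) = 0.12·0.385 + 0.47·0.414 + 0.41·0.578 = 0.0462 + 0.19458 + 0.23698 = 0.47776
P(G|B) = 0.54·0.384 + 0.11·0.59 + 0.35·0.539 = 0.20736 + 0.0649 + 0.18865 = 0.46091
By total probability over the outer partition,
P(G) = 0.5·0.47776 + 0.5·0.46091
      = 0.23888 + 0.230455 = 0.469335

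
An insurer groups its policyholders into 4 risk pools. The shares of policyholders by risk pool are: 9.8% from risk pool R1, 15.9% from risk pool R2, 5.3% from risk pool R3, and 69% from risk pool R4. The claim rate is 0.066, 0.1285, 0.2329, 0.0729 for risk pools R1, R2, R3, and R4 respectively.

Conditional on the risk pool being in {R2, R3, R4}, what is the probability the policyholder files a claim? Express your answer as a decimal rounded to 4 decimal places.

Let S = {R2, R3, R4}.
P(S) = 0.159 + 0.053 + 0.69 = 0.902.
P(C ∩ S) = 0.1285·0.159 + 0.2329·0.053 + 0.0729·0.69 = 0.0204315 + 0.0123437 + 0.050301 = 0.0830762.
P(C | S) = 0.0830762 / 0.902 = 0.092102…

0.0921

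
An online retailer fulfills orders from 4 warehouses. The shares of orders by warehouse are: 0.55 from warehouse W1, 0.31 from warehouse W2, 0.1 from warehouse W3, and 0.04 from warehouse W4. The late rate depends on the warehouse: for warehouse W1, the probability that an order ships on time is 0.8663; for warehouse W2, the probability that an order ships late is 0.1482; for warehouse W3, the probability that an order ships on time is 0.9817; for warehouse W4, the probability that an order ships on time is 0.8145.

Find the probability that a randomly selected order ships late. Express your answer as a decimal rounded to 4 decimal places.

P(L) ≈ 0.1287

P(L|W1) = 1 − 0.8663 = 0.1337.
P(L|W3) = 1 − 0.9817 = 0.0183.
P(L|W4) = 1 − 0.8145 = 0.1855.
Summing over the partition,
P(L) = P(L|W1)·P(W1) + P(L|W2)·P(W2) + P(L|W3)·P(W3) + P(L|W4)·P(W4)
      = 0.1337·0.55 + 0.1482·0.31 + 0.0183·0.1 + 0.1855·0.04
      = 0.073535 + 0.045942 + 0.00183 + 0.00742 = 0.128727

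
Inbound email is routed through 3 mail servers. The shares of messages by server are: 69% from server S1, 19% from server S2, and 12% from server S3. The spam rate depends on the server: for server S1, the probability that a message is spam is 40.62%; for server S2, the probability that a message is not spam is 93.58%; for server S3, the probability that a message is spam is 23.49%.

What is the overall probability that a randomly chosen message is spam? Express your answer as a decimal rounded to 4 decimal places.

0.3207

P(S|S2) = 1 − 0.9358 = 0.0642.
P(S) = P(S|S1)·P(S1) + P(S|S2)·P(S2) + P(S|S3)·P(S3)
      = 0.4062·0.69 + 0.0642·0.19 + 0.2349·0.12
      = 0.280278 + 0.012198 + 0.028188 = 0.320664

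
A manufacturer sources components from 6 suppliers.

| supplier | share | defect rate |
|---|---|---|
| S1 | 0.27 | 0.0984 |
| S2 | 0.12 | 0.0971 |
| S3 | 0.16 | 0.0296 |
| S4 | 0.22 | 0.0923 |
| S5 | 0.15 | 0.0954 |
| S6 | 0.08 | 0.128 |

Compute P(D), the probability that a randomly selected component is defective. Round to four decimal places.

P(D) = P(D|S1)·P(S1) + P(D|S2)·P(S2) + P(D|S3)·P(S3) + P(D|S4)·P(S4) + P(D|S5)·P(S5) + P(D|S6)·P(S6)
      = 0.0984·0.27 + 0.0971·0.12 + 0.0296·0.16 + 0.0923·0.22 + 0.0954·0.15 + 0.128·0.08
      = 0.026568 + 0.011652 + 0.004736 + 0.020306 + 0.01431 + 0.01024 = 0.087812

P(D) ≈ 0.0878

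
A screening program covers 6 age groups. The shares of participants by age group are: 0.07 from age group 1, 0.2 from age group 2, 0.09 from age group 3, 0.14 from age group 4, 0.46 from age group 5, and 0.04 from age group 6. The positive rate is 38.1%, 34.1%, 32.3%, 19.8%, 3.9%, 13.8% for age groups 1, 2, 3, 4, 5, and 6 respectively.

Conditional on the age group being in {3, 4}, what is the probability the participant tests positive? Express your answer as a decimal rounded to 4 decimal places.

P(T|S) ≈ 0.2469

Let S = {3, 4}.
P(S) = 0.09 + 0.14 = 0.23.
P(T ∩ S) = 0.323·0.09 + 0.198·0.14 = 0.02907 + 0.02772 = 0.05679.
P(T | S) = 0.05679 / 0.23 = 0.246913…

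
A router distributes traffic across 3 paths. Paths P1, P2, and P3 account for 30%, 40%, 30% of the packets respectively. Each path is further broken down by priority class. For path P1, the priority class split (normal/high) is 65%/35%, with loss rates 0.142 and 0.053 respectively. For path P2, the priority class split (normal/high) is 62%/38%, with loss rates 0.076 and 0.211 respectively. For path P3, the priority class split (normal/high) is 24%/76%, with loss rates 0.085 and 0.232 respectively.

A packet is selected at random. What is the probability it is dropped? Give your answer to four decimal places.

P(L|P1) = 0.65·0.142 + 0.35·0.053 = 0.0923 + 0.01855 = 0.11085
P(L|P2) = 0.62·0.076 + 0.38·0.211 = 0.04712 + 0.08018 = 0.1273
P(L|P3) = 0.24·0.085 + 0.76·0.232 = 0.0204 + 0.17632 = 0.19672
Then overall,
P(L) = 0.3·0.11085 + 0.4·0.1273 + 0.3·0.19672
      = 0.033255 + 0.05092 + 0.059016 = 0.143191

P(L) ≈ 0.1432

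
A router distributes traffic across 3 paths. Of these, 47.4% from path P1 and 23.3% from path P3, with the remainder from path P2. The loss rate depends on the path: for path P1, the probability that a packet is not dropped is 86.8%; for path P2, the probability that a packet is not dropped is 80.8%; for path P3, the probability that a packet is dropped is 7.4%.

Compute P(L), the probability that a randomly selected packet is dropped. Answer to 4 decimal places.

0.1361

P(P2) = 1 − (0.474 + 0.233) = 0.293.
P(L|P1) = 1 − 0.868 = 0.132.
P(L|P2) = 1 − 0.808 = 0.192.
Summing over the partition,
P(L) = P(L|P1)·P(P1) + P(L|P2)·P(P2) + P(L|P3)·P(P3)
      = 0.132·0.474 + 0.192·0.293 + 0.074·0.233
      = 0.062568 + 0.056256 + 0.017242 = 0.136066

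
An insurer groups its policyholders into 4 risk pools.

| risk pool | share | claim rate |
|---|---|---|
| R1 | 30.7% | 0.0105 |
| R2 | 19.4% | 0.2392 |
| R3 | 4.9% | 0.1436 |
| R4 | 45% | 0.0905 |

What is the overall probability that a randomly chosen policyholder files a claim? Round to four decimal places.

P(C) ≈ 0.0974

Using total probability over the partition,
P(C) = P(C|R1)·P(R1) + P(C|R2)·P(R2) + P(C|R3)·P(R3) + P(C|R4)·P(R4)
      = 0.0105·0.307 + 0.2392·0.194 + 0.1436·0.049 + 0.0905·0.45
      = 0.0032235 + 0.0464048 + 0.0070364 + 0.040725 = 0.0973897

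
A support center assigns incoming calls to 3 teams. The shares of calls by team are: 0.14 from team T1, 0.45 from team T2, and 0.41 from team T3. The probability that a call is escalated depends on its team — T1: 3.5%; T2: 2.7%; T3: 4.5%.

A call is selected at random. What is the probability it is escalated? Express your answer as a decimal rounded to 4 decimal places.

Using total probability over the partition,
P(E) = P(E|T1)·P(T1) + P(E|T2)·P(T2) + P(E|T3)·P(T3)
      = 0.035·0.14 + 0.027·0.45 + 0.045·0.41
      = 0.0049 + 0.01215 + 0.01845 = 0.0355

0.0355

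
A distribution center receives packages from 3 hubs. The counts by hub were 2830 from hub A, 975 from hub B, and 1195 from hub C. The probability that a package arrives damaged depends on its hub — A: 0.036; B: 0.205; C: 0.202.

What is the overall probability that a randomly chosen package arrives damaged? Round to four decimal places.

0.1086

Total: 2830 + 975 + 1195 = 5000.
P(A) = 2830/5000 = 0.566. P(B) = 975/5000 = 0.195. P(C) = 1195/5000 = 0.239.
P(D) = P(D|A)·P(A) + P(D|B)·P(B) + P(D|C)·P(C)
      = 0.036·0.566 + 0.205·0.195 + 0.202·0.239
      = 0.020376 + 0.039975 + 0.048278 = 0.108629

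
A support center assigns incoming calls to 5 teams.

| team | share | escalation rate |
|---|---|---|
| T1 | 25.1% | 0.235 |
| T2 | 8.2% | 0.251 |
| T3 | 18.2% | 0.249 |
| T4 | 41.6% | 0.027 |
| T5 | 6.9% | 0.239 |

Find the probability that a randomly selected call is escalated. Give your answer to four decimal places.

P(E) = P(E|T1)·P(T1) + P(E|T2)·P(T2) + P(E|T3)·P(T3) + P(E|T4)·P(T4) + P(E|T5)·P(T5)
      = 0.235·0.251 + 0.251·0.082 + 0.249·0.182 + 0.027·0.416 + 0.239·0.069
      = 0.058985 + 0.020582 + 0.045318 + 0.011232 + 0.016491 = 0.152608

P(E) ≈ 0.1526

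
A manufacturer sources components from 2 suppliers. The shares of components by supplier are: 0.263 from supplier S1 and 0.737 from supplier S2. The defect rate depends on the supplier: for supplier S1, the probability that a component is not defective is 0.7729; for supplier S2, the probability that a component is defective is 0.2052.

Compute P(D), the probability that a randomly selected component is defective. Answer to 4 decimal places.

P(D) ≈ 0.2110

P(D|S1) = 1 − 0.7729 = 0.2271.
Summing over the partition,
P(D) = P(D|S1)·P(S1) + P(D|S2)·P(S2)
      = 0.2271·0.263 + 0.2052·0.737
      = 0.0597273 + 0.1512324 = 0.2109597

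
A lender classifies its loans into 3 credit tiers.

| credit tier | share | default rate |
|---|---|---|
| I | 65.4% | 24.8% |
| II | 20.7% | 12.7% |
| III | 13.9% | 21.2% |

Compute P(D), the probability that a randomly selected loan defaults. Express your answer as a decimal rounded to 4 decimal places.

P(D) = P(D|I)·P(I) + P(D|II)·P(II) + P(D|III)·P(III)
      = 0.248·0.654 + 0.127·0.207 + 0.212·0.139
      = 0.162192 + 0.026289 + 0.029468 = 0.217949

P(D) ≈ 0.2179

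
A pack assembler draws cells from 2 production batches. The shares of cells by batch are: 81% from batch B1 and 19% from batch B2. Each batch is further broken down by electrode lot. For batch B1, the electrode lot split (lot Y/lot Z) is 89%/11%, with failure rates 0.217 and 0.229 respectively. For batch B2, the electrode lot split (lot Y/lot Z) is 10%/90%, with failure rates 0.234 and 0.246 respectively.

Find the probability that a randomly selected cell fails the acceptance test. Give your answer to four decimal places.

P(F|B1) = 0.89·0.217 + 0.11·0.229 = 0.19313 + 0.02519 = 0.21832
P(F|B2) = 0.1·0.234 + 0.9·0.246 = 0.0234 + 0.2214 = 0.2448
Then overall,
P(F) = 0.81·0.21832 + 0.19·0.2448
      = 0.1768392 + 0.046512 = 0.2233512

P(F) ≈ 0.2234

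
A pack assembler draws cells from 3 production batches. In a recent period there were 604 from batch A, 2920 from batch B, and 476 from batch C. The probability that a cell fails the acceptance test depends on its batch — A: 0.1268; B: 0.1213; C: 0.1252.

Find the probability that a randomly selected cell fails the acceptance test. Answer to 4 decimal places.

P(F) ≈ 0.1226

Total: 604 + 2920 + 476 = 4000.
P(A) = 604/4000 = 0.151. P(B) = 2920/4000 = 0.73. P(C) = 476/4000 = 0.119.
Summing over the partition,
P(F) = P(F|A)·P(A) + P(F|B)·P(B) + P(F|C)·P(C)
      = 0.1268·0.151 + 0.1213·0.73 + 0.1252·0.119
      = 0.0191468 + 0.088549 + 0.0148988 = 0.1225946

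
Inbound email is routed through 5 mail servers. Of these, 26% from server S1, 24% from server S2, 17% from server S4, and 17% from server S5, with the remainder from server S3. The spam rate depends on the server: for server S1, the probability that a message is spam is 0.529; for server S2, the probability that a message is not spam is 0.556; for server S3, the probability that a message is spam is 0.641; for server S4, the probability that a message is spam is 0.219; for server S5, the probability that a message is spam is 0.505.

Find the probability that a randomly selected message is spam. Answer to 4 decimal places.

0.4697

P(S3) = 1 − (0.26 + 0.24 + 0.17 + 0.17) = 0.16.
P(S|S2) = 1 − 0.556 = 0.444.
Using total probability over the partition,
P(S) = P(S|S1)·P(S1) + P(S|S2)·P(S2) + P(S|S3)·P(S3) + P(S|S4)·P(S4) + P(S|S5)·P(S5)
      = 0.529·0.26 + 0.444·0.24 + 0.641·0.16 + 0.219·0.17 + 0.505·0.17
      = 0.13754 + 0.10656 + 0.10256 + 0.03723 + 0.08585 = 0.46974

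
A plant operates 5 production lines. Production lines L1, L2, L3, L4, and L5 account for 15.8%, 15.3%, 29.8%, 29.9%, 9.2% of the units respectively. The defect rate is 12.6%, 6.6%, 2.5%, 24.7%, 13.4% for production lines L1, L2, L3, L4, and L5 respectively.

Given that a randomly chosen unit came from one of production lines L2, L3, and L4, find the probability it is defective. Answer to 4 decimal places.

0.1219

Let S = {L2, L3, L4}.
P(S) = 0.153 + 0.298 + 0.299 = 0.75.
P(D ∩ S) = 0.066·0.153 + 0.025·0.298 + 0.247·0.299 = 0.010098 + 0.00745 + 0.073853 = 0.091401.
P(D | S) = 0.091401 / 0.75 = 0.121868…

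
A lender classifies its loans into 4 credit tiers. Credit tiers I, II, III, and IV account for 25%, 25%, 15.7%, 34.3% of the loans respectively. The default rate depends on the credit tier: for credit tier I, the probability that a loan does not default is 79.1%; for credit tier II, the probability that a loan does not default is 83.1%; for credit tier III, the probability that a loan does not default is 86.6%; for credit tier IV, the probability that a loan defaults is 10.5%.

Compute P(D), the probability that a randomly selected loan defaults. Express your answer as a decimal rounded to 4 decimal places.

P(D|I) = 1 − 0.791 = 0.209.
P(D|II) = 1 − 0.831 = 0.169.
P(D|III) = 1 − 0.866 = 0.134.
P(D) = P(D|I)·P(I) + P(D|II)·P(II) + P(D|III)·P(III) + P(D|IV)·P(IV)
      = 0.209·0.25 + 0.169·0.25 + 0.134·0.157 + 0.105·0.343
      = 0.05225 + 0.04225 + 0.021038 + 0.036015 = 0.151553

P(D) ≈ 0.1516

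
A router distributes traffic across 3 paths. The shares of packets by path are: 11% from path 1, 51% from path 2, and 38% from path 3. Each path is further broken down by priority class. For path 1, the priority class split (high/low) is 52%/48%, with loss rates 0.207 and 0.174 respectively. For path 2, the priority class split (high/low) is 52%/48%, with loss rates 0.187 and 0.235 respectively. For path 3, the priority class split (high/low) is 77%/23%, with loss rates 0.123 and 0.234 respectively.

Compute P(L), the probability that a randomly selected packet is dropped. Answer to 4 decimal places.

P(L) ≈ 0.1846

P(L|1) = 0.52·0.207 + 0.48·0.174 = 0.10764 + 0.08352 = 0.19116
P(L|2) = 0.52·0.187 + 0.48·0.235 = 0.09724 + 0.1128 = 0.21004
P(L|3) = 0.77·0.123 + 0.23·0.234 = 0.09471 + 0.05382 = 0.14853
Then overall,
P(L) = 0.11·0.19116 + 0.51·0.21004 + 0.38·0.14853
      = 0.0210276 + 0.1071204 + 0.0564414 = 0.1845894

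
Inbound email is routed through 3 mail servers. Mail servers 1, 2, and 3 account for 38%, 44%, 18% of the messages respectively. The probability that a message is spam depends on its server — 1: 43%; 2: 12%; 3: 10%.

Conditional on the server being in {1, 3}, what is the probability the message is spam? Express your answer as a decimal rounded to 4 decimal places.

0.3239

Let J = {1, 3}.
P(J) = 0.38 + 0.18 = 0.56.
P(S ∩ J) = 0.43·0.38 + 0.1·0.18 = 0.1634 + 0.018 = 0.1814.
P(S | J) = 0.1814 / 0.56 = 0.323929…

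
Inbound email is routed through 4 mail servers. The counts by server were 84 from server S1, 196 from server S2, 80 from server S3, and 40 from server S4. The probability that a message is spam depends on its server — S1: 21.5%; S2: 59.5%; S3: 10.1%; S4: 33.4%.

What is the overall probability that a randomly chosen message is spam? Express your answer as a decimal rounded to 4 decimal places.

Total: 84 + 196 + 80 + 40 = 400.
P(S1) = 84/400 = 0.21. P(S2) = 196/400 = 0.49. P(S3) = 80/400 = 0.2. P(S4) = 40/400 = 0.1.
By the law of total probability,
P(S) = P(S|S1)·P(S1) + P(S|S2)·P(S2) + P(S|S3)·P(S3) + P(S|S4)·P(S4)
      = 0.215·0.21 + 0.595·0.49 + 0.101·0.2 + 0.334·0.1
      = 0.04515 + 0.29155 + 0.0202 + 0.0334 = 0.3903

P(S) ≈ 0.3903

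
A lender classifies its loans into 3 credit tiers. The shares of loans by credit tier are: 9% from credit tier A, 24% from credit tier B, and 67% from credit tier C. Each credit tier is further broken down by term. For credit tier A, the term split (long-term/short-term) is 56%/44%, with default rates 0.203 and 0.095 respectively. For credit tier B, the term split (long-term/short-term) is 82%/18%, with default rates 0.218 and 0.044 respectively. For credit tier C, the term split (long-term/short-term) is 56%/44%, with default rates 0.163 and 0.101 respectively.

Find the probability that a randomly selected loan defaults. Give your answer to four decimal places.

P(D|A) = 0.56·0.203 + 0.44·0.095 = 0.11368 + 0.0418 = 0.15548
P(D|B) = 0.82·0.218 + 0.18·0.044 = 0.17876 + 0.00792 = 0.18668
P(D|C) = 0.56·0.163 + 0.44·0.101 = 0.09128 + 0.04444 = 0.13572
Then overall,
P(D) = 0.09·0.15548 + 0.24·0.18668 + 0.67·0.13572
      = 0.0139932 + 0.0448032 + 0.0909324 = 0.1497288

0.1497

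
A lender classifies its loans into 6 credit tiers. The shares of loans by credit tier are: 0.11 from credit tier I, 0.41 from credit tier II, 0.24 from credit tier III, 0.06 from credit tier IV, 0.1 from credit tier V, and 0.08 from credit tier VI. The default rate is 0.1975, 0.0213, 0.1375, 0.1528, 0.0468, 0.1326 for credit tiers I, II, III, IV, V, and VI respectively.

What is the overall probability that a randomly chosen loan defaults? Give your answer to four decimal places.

Using total probability over the partition,
P(D) = P(D|I)·P(I) + P(D|II)·P(II) + P(D|III)·P(III) + P(D|IV)·P(IV) + P(D|V)·P(V) + P(D|VI)·P(VI)
      = 0.1975·0.11 + 0.0213·0.41 + 0.1375·0.24 + 0.1528·0.06 + 0.0468·0.1 + 0.1326·0.08
      = 0.021725 + 0.008733 + 0.033 + 0.009168 + 0.00468 + 0.010608 = 0.087914

0.0879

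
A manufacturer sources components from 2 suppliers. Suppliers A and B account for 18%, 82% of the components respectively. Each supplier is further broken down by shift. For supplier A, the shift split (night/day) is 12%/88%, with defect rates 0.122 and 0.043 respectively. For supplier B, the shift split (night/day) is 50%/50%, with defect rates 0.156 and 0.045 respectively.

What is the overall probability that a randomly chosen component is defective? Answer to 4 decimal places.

P(D) ≈ 0.0919

P(D|A) = 0.12·0.122 + 0.88·0.043 = 0.01464 + 0.03784 = 0.05248
P(D|B) = 0.5·0.156 + 0.5·0.045 = 0.078 + 0.0225 = 0.1005
By total probability over the outer partition,
P(D) = 0.18·0.05248 + 0.82·0.1005
      = 0.0094464 + 0.08241 = 0.0918564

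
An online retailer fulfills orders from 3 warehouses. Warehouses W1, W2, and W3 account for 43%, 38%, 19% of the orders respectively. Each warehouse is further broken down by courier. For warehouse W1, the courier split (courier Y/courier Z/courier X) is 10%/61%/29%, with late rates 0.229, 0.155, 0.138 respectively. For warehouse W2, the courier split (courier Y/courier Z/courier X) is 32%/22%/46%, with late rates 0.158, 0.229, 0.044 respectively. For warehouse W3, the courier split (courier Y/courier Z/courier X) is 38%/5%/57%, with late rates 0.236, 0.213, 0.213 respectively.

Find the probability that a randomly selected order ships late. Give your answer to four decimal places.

P(L|W1) = 0.1·0.229 + 0.61·0.155 + 0.29·0.138 = 0.0229 + 0.09455 + 0.04002 = 0.15747
P(L|W2) = 0.32·0.158 + 0.22·0.229 + 0.46·0.044 = 0.05056 + 0.05038 + 0.02024 = 0.12118
P(L|W3) = 0.38·0.236 + 0.05·0.213 + 0.57·0.213 = 0.08968 + 0.01065 + 0.12141 = 0.22174
Then overall,
P(L) = 0.43·0.15747 + 0.38·0.12118 + 0.19·0.22174
      = 0.0677121 + 0.0460484 + 0.0421306 = 0.1558911

0.1559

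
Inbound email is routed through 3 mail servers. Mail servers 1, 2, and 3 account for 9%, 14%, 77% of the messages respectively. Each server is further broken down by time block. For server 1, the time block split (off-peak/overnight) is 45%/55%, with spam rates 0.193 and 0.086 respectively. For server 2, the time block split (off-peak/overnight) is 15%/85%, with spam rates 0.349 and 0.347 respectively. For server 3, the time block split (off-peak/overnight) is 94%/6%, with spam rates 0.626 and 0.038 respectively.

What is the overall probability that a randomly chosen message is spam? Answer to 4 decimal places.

P(S|1) = 0.45·0.193 + 0.55·0.086 = 0.08685 + 0.0473 = 0.13415
P(S|2) = 0.15·0.349 + 0.85·0.347 = 0.05235 + 0.29495 = 0.3473
P(S|3) = 0.94·0.626 + 0.06·0.038 = 0.58844 + 0.00228 = 0.59072
Then overall,
P(S) = 0.09·0.13415 + 0.14·0.3473 + 0.77·0.59072
      = 0.0120735 + 0.048622 + 0.4548544 = 0.5155499

0.5155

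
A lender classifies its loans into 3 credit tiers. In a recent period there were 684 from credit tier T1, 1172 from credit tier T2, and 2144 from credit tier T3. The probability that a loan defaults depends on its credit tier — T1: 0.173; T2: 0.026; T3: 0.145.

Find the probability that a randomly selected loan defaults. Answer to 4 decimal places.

0.1149

Total: 684 + 1172 + 2144 = 4000.
P(T1) = 684/4000 = 0.171. P(T2) = 1172/4000 = 0.293. P(T3) = 2144/4000 = 0.536.
P(D) = P(D|T1)·P(T1) + P(D|T2)·P(T2) + P(D|T3)·P(T3)
      = 0.173·0.171 + 0.026·0.293 + 0.145·0.536
      = 0.029583 + 0.007618 + 0.07772 = 0.114921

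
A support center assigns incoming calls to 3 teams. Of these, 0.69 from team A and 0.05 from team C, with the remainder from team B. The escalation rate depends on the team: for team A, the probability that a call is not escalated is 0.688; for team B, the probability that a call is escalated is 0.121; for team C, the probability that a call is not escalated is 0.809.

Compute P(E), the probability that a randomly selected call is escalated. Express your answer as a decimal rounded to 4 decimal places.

0.2563

P(B) = 1 − (0.69 + 0.05) = 0.26.
P(E|A) = 1 − 0.688 = 0.312.
P(E|C) = 1 − 0.809 = 0.191.
P(E) = P(E|A)·P(A) + P(E|B)·P(B) + P(E|C)·P(C)
      = 0.312·0.69 + 0.121·0.26 + 0.191·0.05
      = 0.21528 + 0.03146 + 0.00955 = 0.25629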